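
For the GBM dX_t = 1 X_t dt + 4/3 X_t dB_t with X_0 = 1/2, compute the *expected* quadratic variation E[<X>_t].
E[<X>_t] = 2*exp(34*t/9)/17 - 2/17

<X>_t = int_0^t ((4/3) * X_s)^2 ds. Taking expectation inside the integral: E[<X>_t] = (4/3)^2 * int_0^t E[X_s^2] ds. For GBM, E[X_s^2] = x_0^2 * exp((2 mu + sigma^2) s). Integrating:
  E[<X>_t] = (4/3)^2 * (1/2)^2 * (exp((2*1 + (4/3)^2) t) - 1) / (2*1 + (4/3)^2)
           = (4/3)^2 * (1/2)^2 * (exp((34/9) t) - 1) / (34/9) = 2*exp(34*t/9)/17 - 2/17.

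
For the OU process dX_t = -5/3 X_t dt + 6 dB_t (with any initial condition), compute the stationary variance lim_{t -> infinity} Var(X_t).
lim Var(X_t) = 54/5

The OU SDE dX = -theta X dt + sigma dB admits the integrating factor exp(theta t): d(exp(theta t) X_t) = sigma exp(theta t) dB_t. Integrating from 0 to t gives X_t = x_0 * exp(-theta t) + sigma * int_0^t exp(-theta (t-s)) dB_s for any initial x_0. The Itô integral has variance (by the Itô isometry) sigma^2 * int_0^t exp(-2 theta (t - s)) ds = sigma^2 * (1 - exp(-2 theta t)) / (2 theta), independent of x_0.
With theta = 5/3, sigma = 6:
  Var(X_t) = (6)^2 * (1 - exp(-2*5/3 t)) / (2 * 5/3) = 54/5 - 54*exp(-10*t/3)/5.
As t -> infinity, exp(-2*5/3 t) -> 0, so the stationary variance is sigma^2 / (2 theta) = 54/5.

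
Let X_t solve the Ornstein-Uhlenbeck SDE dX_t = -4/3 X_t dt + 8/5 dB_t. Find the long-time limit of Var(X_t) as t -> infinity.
lim Var(X_t) = 24/25

The OU SDE dX = -theta X dt + sigma dB admits the integrating factor exp(theta t): d(exp(theta t) X_t) = sigma exp(theta t) dB_t. Integrating from 0 to t gives X_t = x_0 * exp(-theta t) + sigma * int_0^t exp(-theta (t-s)) dB_s for any initial x_0. The Itô integral has variance (by the Itô isometry) sigma^2 * int_0^t exp(-2 theta (t - s)) ds = sigma^2 * (1 - exp(-2 theta t)) / (2 theta), independent of x_0.
With theta = 4/3, sigma = 8/5:
  Var(X_t) = (8/5)^2 * (1 - exp(-2*4/3 t)) / (2 * 4/3) = 24/25 - 24*exp(-8*t/3)/25.
As t -> infinity, exp(-2*4/3 t) -> 0, so the stationary variance is sigma^2 / (2 theta) = 24/25.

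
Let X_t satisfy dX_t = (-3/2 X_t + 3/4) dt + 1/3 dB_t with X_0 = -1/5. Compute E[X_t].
E[X_t] = 1/2 - 7*exp(-3*t/2)/10

Taking expectations and using E[dB_t] = 0, the mean m(t) = E[X_t] satisfies the ODE m'(t) = a m(t) + b with m(0) = x_0. With a = -3/2, b = 3/4, x_0 = -1/5, the solution is
  m(t) = x_0 * exp(a t) + (b/a) * (exp(a t) - 1)
       = (-1/5) * exp((-3/2) t) + ((3/4)/(-3/2)) * (exp((-3/2) t) - 1)
       = 1/2 - 7*exp(-3*t/2)/10.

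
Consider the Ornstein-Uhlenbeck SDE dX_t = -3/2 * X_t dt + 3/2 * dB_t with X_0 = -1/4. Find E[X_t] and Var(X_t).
E[X_t] = -exp(-3*t/2)/4; Var(X_t) = 3/4 - 3*exp(-3*t)/4

The OU SDE dX = -theta X dt + sigma dB admits the integrating factor exp(theta t): d(exp(theta t) X_t) = sigma exp(theta t) dB_t. Integrating from 0 to t:
  X_t = x_0 * exp(-theta t) + sigma * int_0^t exp(-theta (t-s)) dB_s.
The Itô integral has mean 0 and (by the Itô isometry) variance sigma^2 * int_0^t exp(-2 theta (t - s)) ds = sigma^2 * (1 - exp(-2 theta t)) / (2 theta).
With theta = 3/2, sigma = 3/2, x_0 = -1/4:
  E[X_t] = -1/4 * exp(-3/2 t) = -exp(-3*t/2)/4
  Var(X_t) = (3/2)^2 * (1 - exp(-2*3/2 t)) / (2 * 3/2) = 3/4 - 3*exp(-3*t)/4.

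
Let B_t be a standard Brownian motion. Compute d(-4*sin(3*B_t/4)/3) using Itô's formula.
d(-4*sin(3*B_t/4)/3) = (3*sin(3*B_t/4)/8) dt + (-cos(3*B_t/4)) dB_t

Itô's formula for f(B_t) gives d f(B_t) = f'(B_t) dB_t + (1/2) f''(B_t) dt. Compute derivatives of f(x) = -4*sin(3*x/4)/3:
  f'(x)  = -cos(3*x/4)
  f''(x) = 3*sin(3*x/4)/4
Substitute x = B_t and multiply the f'' term by 1/2:
  drift     = (1/2) * (3*sin(3*x/4)/4) evaluated at B_t = 3*sin(3*B_t/4)/8
  diffusion = (-cos(3*x/4)) evaluated at B_t = -cos(3*B_t/4)
Therefore d(-4*sin(3*B_t/4)/3) = (3*sin(3*B_t/4)/8) dt + (-cos(3*B_t/4)) dB_t.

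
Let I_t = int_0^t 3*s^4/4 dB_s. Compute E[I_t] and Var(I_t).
E[I_t] = 0; Var(I_t) = t^9/16

The Itô integral of a deterministic integrand f(s) has mean 0 because each increment f(s) * (B_{s+ds} - B_s) has mean 0. By the Itô isometry:
  Var( int_0^t f(s) dB_s ) = E[ (int_0^t f(s) dB_s)^2 ] = int_0^t f(s)^2 ds.
Here f(s) = 3*s^4/4, so f(s)^2 = 9*s^8/16. Integrate:
  int_0^t (9*s^8/16) ds = t^9/16.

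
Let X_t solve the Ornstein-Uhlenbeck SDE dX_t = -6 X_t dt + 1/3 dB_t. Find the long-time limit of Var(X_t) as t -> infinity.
lim Var(X_t) = 1/108

The OU SDE dX = -theta X dt + sigma dB admits the integrating factor exp(theta t): d(exp(theta t) X_t) = sigma exp(theta t) dB_t. Integrating from 0 to t gives X_t = x_0 * exp(-theta t) + sigma * int_0^t exp(-theta (t-s)) dB_s for any initial x_0. The Itô integral has variance (by the Itô isometry) sigma^2 * int_0^t exp(-2 theta (t - s)) ds = sigma^2 * (1 - exp(-2 theta t)) / (2 theta), independent of x_0.
With theta = 6, sigma = 1/3:
  Var(X_t) = (1/3)^2 * (1 - exp(-2*6 t)) / (2 * 6) = 1/108 - exp(-12*t)/108.
As t -> infinity, exp(-2*6 t) -> 0, so the stationary variance is sigma^2 / (2 theta) = 1/108.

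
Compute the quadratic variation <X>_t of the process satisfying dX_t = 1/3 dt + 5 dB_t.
<X>_t = 25*t

For an Itô process dX_t = a(t) dt + b(t) dB_t, the quadratic variation is <X>_t = int_0^t b(s)^2 ds (the drift term does not contribute). Here b(s) = 5, so
  b(s)^2 = 25.
Integrating from 0 to t:
  <X>_t = int_0^t (25) ds = 25*t.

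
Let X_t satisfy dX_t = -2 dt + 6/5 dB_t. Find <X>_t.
<X>_t = 36*t/25

For an Itô process dX_t = a(t) dt + b(t) dB_t, the quadratic variation is <X>_t = int_0^t b(s)^2 ds (the drift term does not contribute). Here b(s) = 6/5, so
  b(s)^2 = 36/25.
Integrating from 0 to t:
  <X>_t = int_0^t (36/25) ds = 36*t/25.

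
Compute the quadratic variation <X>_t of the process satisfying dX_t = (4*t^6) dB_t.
<X>_t = 16*t^13/13

For an Itô process dX_t = a(t) dt + b(t) dB_t, the quadratic variation is <X>_t = int_0^t b(s)^2 ds (the drift term does not contribute). Here b(s) = 4*s^6, so
  b(s)^2 = 16*s^12.
Integrating from 0 to t:
  <X>_t = int_0^t (16*s^12) ds = 16*t^13/13.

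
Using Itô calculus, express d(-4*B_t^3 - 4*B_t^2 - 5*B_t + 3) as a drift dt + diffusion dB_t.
d(-4*B_t^3 - 4*B_t^2 - 5*B_t + 3) = (-12*B_t - 4) dt + (-12*B_t^2 - 8*B_t - 5) dB_t

Itô's formula for f(B_t) gives d f(B_t) = f'(B_t) dB_t + (1/2) f''(B_t) dt. Compute derivatives of f(x) = -4*x^3 - 4*x^2 - 5*x + 3:
  f'(x)  = -12*x^2 - 8*x - 5
  f''(x) = -24*x - 8
Substitute x = B_t and multiply the f'' term by 1/2:
  drift     = (1/2) * (-24*x - 8) evaluated at B_t = -12*B_t - 4
  diffusion = (-12*x^2 - 8*x - 5) evaluated at B_t = -12*B_t^2 - 8*B_t - 5
Therefore d(-4*B_t^3 - 4*B_t^2 - 5*B_t + 3) = (-12*B_t - 4) dt + (-12*B_t^2 - 8*B_t - 5) dB_t.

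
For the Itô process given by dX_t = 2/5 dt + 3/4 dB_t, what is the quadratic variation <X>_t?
<X>_t = 9*t/16

For an Itô process dX_t = a(t) dt + b(t) dB_t, the quadratic variation is <X>_t = int_0^t b(s)^2 ds (the drift term does not contribute). Here b(s) = 3/4, so
  b(s)^2 = 9/16.
Integrating from 0 to t:
  <X>_t = int_0^t (9/16) ds = 9*t/16.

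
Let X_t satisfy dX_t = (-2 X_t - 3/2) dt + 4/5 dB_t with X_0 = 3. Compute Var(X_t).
Var(X_t) = 4/25 - 4*exp(-4*t)/25

The variance V(t) = Var(X_t) satisfies V'(t) = 2 a V(t) + c^2 with V(0) = 0 (drift coefficient is linear in X, diffusion is constant). With a = -2, c = 4/5, the solution is
  V(t) = (c^2 / (2 a)) * (exp(2 a t) - 1)
       = ((4/5)^2 / (2*(-2))) * (exp((-4) t) - 1)
       = 4/25 - 4*exp(-4*t)/25.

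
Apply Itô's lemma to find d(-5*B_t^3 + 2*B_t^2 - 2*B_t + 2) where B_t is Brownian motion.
d(-5*B_t^3 + 2*B_t^2 - 2*B_t + 2) = (2 - 15*B_t) dt + (-15*B_t^2 + 4*B_t - 2) dB_t

Itô's formula for f(B_t) gives d f(B_t) = f'(B_t) dB_t + (1/2) f''(B_t) dt. Compute derivatives of f(x) = -5*x^3 + 2*x^2 - 2*x + 2:
  f'(x)  = -15*x^2 + 4*x - 2
  f''(x) = 4 - 30*x
Substitute x = B_t and multiply the f'' term by 1/2:
  drift     = (1/2) * (4 - 30*x) evaluated at B_t = 2 - 15*B_t
  diffusion = (-15*x^2 + 4*x - 2) evaluated at B_t = -15*B_t^2 + 4*B_t - 2
Therefore d(-5*B_t^3 + 2*B_t^2 - 2*B_t + 2) = (2 - 15*B_t) dt + (-15*B_t^2 + 4*B_t - 2) dB_t.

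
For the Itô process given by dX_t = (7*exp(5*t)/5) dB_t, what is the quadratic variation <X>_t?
<X>_t = 49*exp(10*t)/250 - 49/250

For an Itô process dX_t = a(t) dt + b(t) dB_t, the quadratic variation is <X>_t = int_0^t b(s)^2 ds (the drift term does not contribute). Here b(s) = 7*exp(5*s)/5, so
  b(s)^2 = 49*exp(10*s)/25.
Integrating from 0 to t:
  <X>_t = int_0^t (49*exp(10*s)/25) ds = 49*exp(10*t)/250 - 49/250.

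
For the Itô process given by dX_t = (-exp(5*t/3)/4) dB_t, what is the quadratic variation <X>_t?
<X>_t = 3*exp(10*t/3)/160 - 3/160

For an Itô process dX_t = a(t) dt + b(t) dB_t, the quadratic variation is <X>_t = int_0^t b(s)^2 ds (the drift term does not contribute). Here b(s) = -exp(5*s/3)/4, so
  b(s)^2 = exp(10*s/3)/16.
Integrating from 0 to t:
  <X>_t = int_0^t (exp(10*s/3)/16) ds = 3*exp(10*t/3)/160 - 3/160.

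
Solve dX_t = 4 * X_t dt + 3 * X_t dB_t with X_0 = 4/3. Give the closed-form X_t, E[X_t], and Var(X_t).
X_t = 4/3 * exp((-1/2) t + (3) B_t); E[X_t] = 4*exp(4*t)/3; Var(X_t) = 16*(exp(9*t) - 1)*exp(8*t)/9

For GBM dX = mu X dt + sigma X dB with X_0 = x_0, apply Itô to Y = log X: dY = (mu - sigma^2/2) dt + sigma dB, so Y_t = log(x_0) + (mu - sigma^2/2) t + sigma B_t and hence X_t = x_0 * exp((mu - sigma^2/2) t + sigma B_t).
With mu = 4, sigma = 3, x_0 = 4/3, this gives:
  X_t = 4/3 * exp((-1/2) * t + (3) * B_t).
Since sigma*B_t ~ Normal(0, sigma^2 t), E[exp(sigma*B_t)] = exp(sigma^2 t / 2); so E[X_t] = x_0 * exp((mu - sigma^2/2) t) * exp(sigma^2 t / 2) = x_0 * exp(mu t) = 4*exp(4*t)/3.
Var(X_t) = E[X_t^2] - (E[X_t])^2 = x_0^2 * exp(2 mu t) * (exp(sigma^2 t) - 1) = 16*(exp(9*t) - 1)*exp(8*t)/9.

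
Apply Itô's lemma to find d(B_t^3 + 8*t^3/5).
d(B_t^3 + 8*t^3/5) = (3*B_t + 24*t^2/5) dt + (3*B_t^2) dB_t

Itô's formula for f(t, x): d f(t, B_t) = (f_t + (1/2) f_xx) dt + f_x dB_t. Compute partials of f(t, x) = 8*t^3/5 + x^3:
  f_t(t,x)  = 24*t^2/5
  f_x(t,x)  = 3*x^2
  f_xx(t,x) = 6*x
Assemble drift = f_t + (1/2) f_xx = 24*t^2/5 + 3*x and diffusion = f_x = 3*x^2. Substituting x = B_t:
  d(B_t^3 + 8*t^3/5) = (3*B_t + 24*t^2/5) dt + (3*B_t^2) dB_t.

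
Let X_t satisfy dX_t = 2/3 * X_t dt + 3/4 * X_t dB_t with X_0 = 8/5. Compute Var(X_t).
Var(X_t) = 64*(exp(9*t/16) - 1)*exp(4*t/3)/25

For GBM dX = mu X dt + sigma X dB with X_0 = x_0, apply Itô to Y = log X: dY = (mu - sigma^2/2) dt + sigma dB, so Y_t = log(x_0) + (mu - sigma^2/2) t + sigma B_t and hence X_t = x_0 * exp((mu - sigma^2/2) t + sigma B_t).
With mu = 2/3, sigma = 3/4, x_0 = 8/5, this gives:
  X_t = 8/5 * exp((37/96) * t + (3/4) * B_t).
Since sigma*B_t ~ Normal(0, sigma^2 t), E[exp(sigma*B_t)] = exp(sigma^2 t / 2); so E[X_t] = x_0 * exp((mu - sigma^2/2) t) * exp(sigma^2 t / 2) = x_0 * exp(mu t) = 8*exp(2*t/3)/5.
Var(X_t) = E[X_t^2] - (E[X_t])^2 = x_0^2 * exp(2 mu t) * (exp(sigma^2 t) - 1) = 64*(exp(9*t/16) - 1)*exp(4*t/3)/25.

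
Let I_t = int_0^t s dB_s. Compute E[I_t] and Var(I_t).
E[I_t] = 0; Var(I_t) = t^3/3

The Itô integral of a deterministic integrand f(s) has mean 0 because each increment f(s) * (B_{s+ds} - B_s) has mean 0. By the Itô isometry:
  Var( int_0^t f(s) dB_s ) = E[ (int_0^t f(s) dB_s)^2 ] = int_0^t f(s)^2 ds.
Here f(s) = s, so f(s)^2 = s^2. Integrate:
  int_0^t (s^2) ds = t^3/3.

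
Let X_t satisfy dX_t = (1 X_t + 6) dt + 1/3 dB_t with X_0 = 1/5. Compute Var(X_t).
Var(X_t) = exp(2*t)/18 - 1/18

The variance V(t) = Var(X_t) satisfies V'(t) = 2 a V(t) + c^2 with V(0) = 0 (drift coefficient is linear in X, diffusion is constant). With a = 1, c = 1/3, the solution is
  V(t) = (c^2 / (2 a)) * (exp(2 a t) - 1)
       = ((1/3)^2 / (2*1)) * (exp(2 t) - 1)
       = exp(2*t)/18 - 1/18.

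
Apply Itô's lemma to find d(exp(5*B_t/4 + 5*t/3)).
d(exp(5*B_t/4 + 5*t/3)) = (235*exp(5*B_t/4 + 5*t/3)/96) dt + (5*exp(5*B_t/4 + 5*t/3)/4) dB_t

Itô's formula for f(t, x): d f(t, B_t) = (f_t + (1/2) f_xx) dt + f_x dB_t. Compute partials of f(t, x) = exp(5*t/3 + 5*x/4):
  f_t(t,x)  = 5*exp(5*t/3 + 5*x/4)/3
  f_x(t,x)  = 5*exp(5*t/3 + 5*x/4)/4
  f_xx(t,x) = 25*exp(5*t/3 + 5*x/4)/16
Assemble drift = f_t + (1/2) f_xx = 235*exp(5*t/3 + 5*x/4)/96 and diffusion = f_x = 5*exp(5*t/3 + 5*x/4)/4. Substituting x = B_t:
  d(exp(5*B_t/4 + 5*t/3)) = (235*exp(5*B_t/4 + 5*t/3)/96) dt + (5*exp(5*B_t/4 + 5*t/3)/4) dB_t.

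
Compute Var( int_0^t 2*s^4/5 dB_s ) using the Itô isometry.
Var = 4*t^9/225

The Itô integral of a deterministic integrand f(s) has mean 0 because each increment f(s) * (B_{s+ds} - B_s) has mean 0. By the Itô isometry:
  Var( int_0^t f(s) dB_s ) = E[ (int_0^t f(s) dB_s)^2 ] = int_0^t f(s)^2 ds.
Here f(s) = 2*s^4/5, so f(s)^2 = 4*s^8/25. Integrate:
  int_0^t (4*s^8/25) ds = 4*t^9/225.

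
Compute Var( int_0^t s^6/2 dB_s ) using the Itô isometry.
Var = t^13/52

The Itô integral of a deterministic integrand f(s) has mean 0 because each increment f(s) * (B_{s+ds} - B_s) has mean 0. By the Itô isometry:
  Var( int_0^t f(s) dB_s ) = E[ (int_0^t f(s) dB_s)^2 ] = int_0^t f(s)^2 ds.
Here f(s) = s^6/2, so f(s)^2 = s^12/4. Integrate:
  int_0^t (s^12/4) ds = t^13/52.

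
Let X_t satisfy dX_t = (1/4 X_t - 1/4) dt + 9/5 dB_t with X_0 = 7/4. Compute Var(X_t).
Var(X_t) = 162*exp(t/2)/25 - 162/25

The variance V(t) = Var(X_t) satisfies V'(t) = 2 a V(t) + c^2 with V(0) = 0 (drift coefficient is linear in X, diffusion is constant). With a = 1/4, c = 9/5, the solution is
  V(t) = (c^2 / (2 a)) * (exp(2 a t) - 1)
       = ((9/5)^2 / (2*(1/4))) * (exp((1/2) t) - 1)
       = 162*exp(t/2)/25 - 162/25.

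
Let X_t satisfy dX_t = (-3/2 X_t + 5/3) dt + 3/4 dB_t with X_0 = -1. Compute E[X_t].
E[X_t] = 10/9 - 19*exp(-3*t/2)/9

Taking expectations and using E[dB_t] = 0, the mean m(t) = E[X_t] satisfies the ODE m'(t) = a m(t) + b with m(0) = x_0. With a = -3/2, b = 5/3, x_0 = -1, the solution is
  m(t) = x_0 * exp(a t) + (b/a) * (exp(a t) - 1)
       = (-1) * exp((-3/2) t) + ((5/3)/(-3/2)) * (exp((-3/2) t) - 1)
       = 10/9 - 19*exp(-3*t/2)/9.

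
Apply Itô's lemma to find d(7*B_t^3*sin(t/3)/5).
d(7*B_t^3*sin(t/3)/5) = (7*B_t*(B_t^2*cos(t/3) + 9*sin(t/3))/15) dt + (21*B_t^2*sin(t/3)/5) dB_t

Itô's formula for f(t, x): d f(t, B_t) = (f_t + (1/2) f_xx) dt + f_x dB_t. Compute partials of f(t, x) = 7*x^3*sin(t/3)/5:
  f_t(t,x)  = 7*x^3*cos(t/3)/15
  f_x(t,x)  = 21*x^2*sin(t/3)/5
  f_xx(t,x) = 42*x*sin(t/3)/5
Assemble drift = f_t + (1/2) f_xx = 7*x*(x^2*cos(t/3) + 9*sin(t/3))/15 and diffusion = f_x = 21*x^2*sin(t/3)/5. Substituting x = B_t:
  d(7*B_t^3*sin(t/3)/5) = (7*B_t*(B_t^2*cos(t/3) + 9*sin(t/3))/15) dt + (21*B_t^2*sin(t/3)/5) dB_t.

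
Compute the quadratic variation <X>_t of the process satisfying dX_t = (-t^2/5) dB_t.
<X>_t = t^5/125

For an Itô process dX_t = a(t) dt + b(t) dB_t, the quadratic variation is <X>_t = int_0^t b(s)^2 ds (the drift term does not contribute). Here b(s) = -s^2/5, so
  b(s)^2 = s^4/25.
Integrating from 0 to t:
  <X>_t = int_0^t (s^4/25) ds = t^5/125.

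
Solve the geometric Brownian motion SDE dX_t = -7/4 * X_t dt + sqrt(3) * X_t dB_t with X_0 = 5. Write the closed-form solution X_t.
X_t = 5 * exp((-13/4) * t + (sqrt(3)) * B_t)

For GBM dX = mu X dt + sigma X dB with X_0 = x_0, apply Itô to Y = log X: dY = (mu - sigma^2/2) dt + sigma dB, so Y_t = log(x_0) + (mu - sigma^2/2) t + sigma B_t and hence X_t = x_0 * exp((mu - sigma^2/2) t + sigma B_t).
With mu = -7/4, sigma = sqrt(3), x_0 = 5, this gives:
  X_t = 5 * exp((-13/4) * t + (sqrt(3)) * B_t).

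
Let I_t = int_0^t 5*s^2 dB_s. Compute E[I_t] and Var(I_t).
E[I_t] = 0; Var(I_t) = 5*t^5

The Itô integral of a deterministic integrand f(s) has mean 0 because each increment f(s) * (B_{s+ds} - B_s) has mean 0. By the Itô isometry:
  Var( int_0^t f(s) dB_s ) = E[ (int_0^t f(s) dB_s)^2 ] = int_0^t f(s)^2 ds.
Here f(s) = 5*s^2, so f(s)^2 = 25*s^4. Integrate:
  int_0^t (25*s^4) ds = 5*t^5.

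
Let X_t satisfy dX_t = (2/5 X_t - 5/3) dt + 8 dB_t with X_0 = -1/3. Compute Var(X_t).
Var(X_t) = 80*exp(4*t/5) - 80

The variance V(t) = Var(X_t) satisfies V'(t) = 2 a V(t) + c^2 with V(0) = 0 (drift coefficient is linear in X, diffusion is constant). With a = 2/5, c = 8, the solution is
  V(t) = (c^2 / (2 a)) * (exp(2 a t) - 1)
       = (8^2 / (2*(2/5))) * (exp((4/5) t) - 1)
       = 80*exp(4*t/5) - 80.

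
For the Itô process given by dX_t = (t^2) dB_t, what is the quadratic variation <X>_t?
<X>_t = t^5/5

For an Itô process dX_t = a(t) dt + b(t) dB_t, the quadratic variation is <X>_t = int_0^t b(s)^2 ds (the drift term does not contribute). Here b(s) = s^2, so
  b(s)^2 = s^4.
Integrating from 0 to t:
  <X>_t = int_0^t (s^4) ds = t^5/5.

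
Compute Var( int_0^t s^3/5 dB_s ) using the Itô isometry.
Var = t^7/175

The Itô integral of a deterministic integrand f(s) has mean 0 because each increment f(s) * (B_{s+ds} - B_s) has mean 0. By the Itô isometry:
  Var( int_0^t f(s) dB_s ) = E[ (int_0^t f(s) dB_s)^2 ] = int_0^t f(s)^2 ds.
Here f(s) = s^3/5, so f(s)^2 = s^6/25. Integrate:
  int_0^t (s^6/25) ds = t^7/175.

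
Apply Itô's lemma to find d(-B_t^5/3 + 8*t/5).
d(-B_t^5/3 + 8*t/5) = (8/5 - 10*B_t^3/3) dt + (-5*B_t^4/3) dB_t

Itô's formula for f(t, x): d f(t, B_t) = (f_t + (1/2) f_xx) dt + f_x dB_t. Compute partials of f(t, x) = 8*t/5 - x^5/3:
  f_t(t,x)  = 8/5
  f_x(t,x)  = -5*x^4/3
  f_xx(t,x) = -20*x^3/3
Assemble drift = f_t + (1/2) f_xx = 8/5 - 10*x^3/3 and diffusion = f_x = -5*x^4/3. Substituting x = B_t:
  d(-B_t^5/3 + 8*t/5) = (8/5 - 10*B_t^3/3) dt + (-5*B_t^4/3) dB_t.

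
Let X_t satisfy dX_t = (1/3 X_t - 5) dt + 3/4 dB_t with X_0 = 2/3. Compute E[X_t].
E[X_t] = 15 - 43*exp(t/3)/3

Taking expectations and using E[dB_t] = 0, the mean m(t) = E[X_t] satisfies the ODE m'(t) = a m(t) + b with m(0) = x_0. With a = 1/3, b = -5, x_0 = 2/3, the solution is
  m(t) = x_0 * exp(a t) + (b/a) * (exp(a t) - 1)
       = (2/3) * exp((1/3) t) + ((-5)/(1/3)) * (exp((1/3) t) - 1)
       = 15 - 43*exp(t/3)/3.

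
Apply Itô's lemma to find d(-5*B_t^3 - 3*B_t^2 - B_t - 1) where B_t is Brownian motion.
d(-5*B_t^3 - 3*B_t^2 - B_t - 1) = (-15*B_t - 3) dt + (-15*B_t^2 - 6*B_t - 1) dB_t

Itô's formula for f(B_t) gives d f(B_t) = f'(B_t) dB_t + (1/2) f''(B_t) dt. Compute derivatives of f(x) = -5*x^3 - 3*x^2 - x - 1:
  f'(x)  = -15*x^2 - 6*x - 1
  f''(x) = -30*x - 6
Substitute x = B_t and multiply the f'' term by 1/2:
  drift     = (1/2) * (-30*x - 6) evaluated at B_t = -15*B_t - 3
  diffusion = (-15*x^2 - 6*x - 1) evaluated at B_t = -15*B_t^2 - 6*B_t - 1
Therefore d(-5*B_t^3 - 3*B_t^2 - B_t - 1) = (-15*B_t - 3) dt + (-15*B_t^2 - 6*B_t - 1) dB_t.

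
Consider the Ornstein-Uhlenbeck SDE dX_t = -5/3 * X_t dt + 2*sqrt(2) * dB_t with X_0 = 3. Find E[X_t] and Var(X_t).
E[X_t] = 3*exp(-5*t/3); Var(X_t) = 12/5 - 12*exp(-10*t/3)/5

The OU SDE dX = -theta X dt + sigma dB admits the integrating factor exp(theta t): d(exp(theta t) X_t) = sigma exp(theta t) dB_t. Integrating from 0 to t:
  X_t = x_0 * exp(-theta t) + sigma * int_0^t exp(-theta (t-s)) dB_s.
The Itô integral has mean 0 and (by the Itô isometry) variance sigma^2 * int_0^t exp(-2 theta (t - s)) ds = sigma^2 * (1 - exp(-2 theta t)) / (2 theta).
With theta = 5/3, sigma = 2*sqrt(2), x_0 = 3:
  E[X_t] = 3 * exp(-5/3 t) = 3*exp(-5*t/3)
  Var(X_t) = (2*sqrt(2))^2 * (1 - exp(-2*5/3 t)) / (2 * 5/3) = 12/5 - 12*exp(-10*t/3)/5.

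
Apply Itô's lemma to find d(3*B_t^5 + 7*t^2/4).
d(3*B_t^5 + 7*t^2/4) = (30*B_t^3 + 7*t/2) dt + (15*B_t^4) dB_t

Itô's formula for f(t, x): d f(t, B_t) = (f_t + (1/2) f_xx) dt + f_x dB_t. Compute partials of f(t, x) = 7*t^2/4 + 3*x^5:
  f_t(t,x)  = 7*t/2
  f_x(t,x)  = 15*x^4
  f_xx(t,x) = 60*x^3
Assemble drift = f_t + (1/2) f_xx = 7*t/2 + 30*x^3 and diffusion = f_x = 15*x^4. Substituting x = B_t:
  d(3*B_t^5 + 7*t^2/4) = (30*B_t^3 + 7*t/2) dt + (15*B_t^4) dB_t.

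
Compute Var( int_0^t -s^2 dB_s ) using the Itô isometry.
Var = t^5/5

The Itô integral of a deterministic integrand f(s) has mean 0 because each increment f(s) * (B_{s+ds} - B_s) has mean 0. By the Itô isometry:
  Var( int_0^t f(s) dB_s ) = E[ (int_0^t f(s) dB_s)^2 ] = int_0^t f(s)^2 ds.
Here f(s) = -s^2, so f(s)^2 = s^4. Integrate:
  int_0^t (s^4) ds = t^5/5.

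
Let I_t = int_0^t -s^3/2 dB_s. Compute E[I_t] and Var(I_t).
E[I_t] = 0; Var(I_t) = t^7/28

The Itô integral of a deterministic integrand f(s) has mean 0 because each increment f(s) * (B_{s+ds} - B_s) has mean 0. By the Itô isometry:
  Var( int_0^t f(s) dB_s ) = E[ (int_0^t f(s) dB_s)^2 ] = int_0^t f(s)^2 ds.
Here f(s) = -s^3/2, so f(s)^2 = s^6/4. Integrate:
  int_0^t (s^6/4) ds = t^7/28.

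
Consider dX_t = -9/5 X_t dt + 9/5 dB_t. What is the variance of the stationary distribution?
lim Var(X_t) = 9/10

The OU SDE dX = -theta X dt + sigma dB admits the integrating factor exp(theta t): d(exp(theta t) X_t) = sigma exp(theta t) dB_t. Integrating from 0 to t gives X_t = x_0 * exp(-theta t) + sigma * int_0^t exp(-theta (t-s)) dB_s for any initial x_0. The Itô integral has variance (by the Itô isometry) sigma^2 * int_0^t exp(-2 theta (t - s)) ds = sigma^2 * (1 - exp(-2 theta t)) / (2 theta), independent of x_0.
With theta = 9/5, sigma = 9/5:
  Var(X_t) = (9/5)^2 * (1 - exp(-2*9/5 t)) / (2 * 9/5) = 9/10 - 9*exp(-18*t/5)/10.
As t -> infinity, exp(-2*9/5 t) -> 0, so the stationary variance is sigma^2 / (2 theta) = 9/10.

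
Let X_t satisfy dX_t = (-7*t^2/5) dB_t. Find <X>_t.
<X>_t = 49*t^5/125

For an Itô process dX_t = a(t) dt + b(t) dB_t, the quadratic variation is <X>_t = int_0^t b(s)^2 ds (the drift term does not contribute). Here b(s) = -7*s^2/5, so
  b(s)^2 = 49*s^4/25.
Integrating from 0 to t:
  <X>_t = int_0^t (49*s^4/25) ds = 49*t^5/125.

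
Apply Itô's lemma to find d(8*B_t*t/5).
d(8*B_t*t/5) = (8*B_t/5) dt + (8*t/5) dB_t

Itô's formula for f(t, x): d f(t, B_t) = (f_t + (1/2) f_xx) dt + f_x dB_t. Compute partials of f(t, x) = 8*t*x/5:
  f_t(t,x)  = 8*x/5
  f_x(t,x)  = 8*t/5
  f_xx(t,x) = 0
Assemble drift = f_t + (1/2) f_xx = 8*x/5 and diffusion = f_x = 8*t/5. Substituting x = B_t:
  d(8*B_t*t/5) = (8*B_t/5) dt + (8*t/5) dB_t.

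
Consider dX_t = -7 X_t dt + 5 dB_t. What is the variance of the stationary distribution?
lim Var(X_t) = 25/14

The OU SDE dX = -theta X dt + sigma dB admits the integrating factor exp(theta t): d(exp(theta t) X_t) = sigma exp(theta t) dB_t. Integrating from 0 to t gives X_t = x_0 * exp(-theta t) + sigma * int_0^t exp(-theta (t-s)) dB_s for any initial x_0. The Itô integral has variance (by the Itô isometry) sigma^2 * int_0^t exp(-2 theta (t - s)) ds = sigma^2 * (1 - exp(-2 theta t)) / (2 theta), independent of x_0.
With theta = 7, sigma = 5:
  Var(X_t) = (5)^2 * (1 - exp(-2*7 t)) / (2 * 7) = 25/14 - 25*exp(-14*t)/14.
As t -> infinity, exp(-2*7 t) -> 0, so the stationary variance is sigma^2 / (2 theta) = 25/14.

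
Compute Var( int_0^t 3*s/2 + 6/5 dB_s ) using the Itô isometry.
Var = 3*t*(25*t^2 + 60*t + 48)/100

The Itô integral of a deterministic integrand f(s) has mean 0 because each increment f(s) * (B_{s+ds} - B_s) has mean 0. By the Itô isometry:
  Var( int_0^t f(s) dB_s ) = E[ (int_0^t f(s) dB_s)^2 ] = int_0^t f(s)^2 ds.
Here f(s) = 3*s/2 + 6/5, so f(s)^2 = 9*(5*s + 4)^2/100. Integrate:
  int_0^t (9*(5*s + 4)^2/100) ds = 3*t*(25*t^2 + 60*t + 48)/100.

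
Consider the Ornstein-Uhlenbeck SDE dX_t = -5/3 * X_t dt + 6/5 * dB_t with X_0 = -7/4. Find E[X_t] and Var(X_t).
E[X_t] = -7*exp(-5*t/3)/4; Var(X_t) = 54/125 - 54*exp(-10*t/3)/125

The OU SDE dX = -theta X dt + sigma dB admits the integrating factor exp(theta t): d(exp(theta t) X_t) = sigma exp(theta t) dB_t. Integrating from 0 to t:
  X_t = x_0 * exp(-theta t) + sigma * int_0^t exp(-theta (t-s)) dB_s.
The Itô integral has mean 0 and (by the Itô isometry) variance sigma^2 * int_0^t exp(-2 theta (t - s)) ds = sigma^2 * (1 - exp(-2 theta t)) / (2 theta).
With theta = 5/3, sigma = 6/5, x_0 = -7/4:
  E[X_t] = -7/4 * exp(-5/3 t) = -7*exp(-5*t/3)/4
  Var(X_t) = (6/5)^2 * (1 - exp(-2*5/3 t)) / (2 * 5/3) = 54/125 - 54*exp(-10*t/3)/125.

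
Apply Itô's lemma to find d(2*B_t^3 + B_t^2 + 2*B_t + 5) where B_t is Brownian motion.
d(2*B_t^3 + B_t^2 + 2*B_t + 5) = (6*B_t + 1) dt + (6*B_t^2 + 2*B_t + 2) dB_t

Itô's formula for f(B_t) gives d f(B_t) = f'(B_t) dB_t + (1/2) f''(B_t) dt. Compute derivatives of f(x) = 2*x^3 + x^2 + 2*x + 5:
  f'(x)  = 6*x^2 + 2*x + 2
  f''(x) = 12*x + 2
Substitute x = B_t and multiply the f'' term by 1/2:
  drift     = (1/2) * (12*x + 2) evaluated at B_t = 6*B_t + 1
  diffusion = (6*x^2 + 2*x + 2) evaluated at B_t = 6*B_t^2 + 2*B_t + 2
Therefore d(2*B_t^3 + B_t^2 + 2*B_t + 5) = (6*B_t + 1) dt + (6*B_t^2 + 2*B_t + 2) dB_t.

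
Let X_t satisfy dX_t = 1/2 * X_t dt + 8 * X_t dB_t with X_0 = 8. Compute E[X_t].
E[X_t] = 8*exp(t/2)

For GBM dX = mu X dt + sigma X dB with X_0 = x_0, apply Itô to Y = log X: dY = (mu - sigma^2/2) dt + sigma dB, so Y_t = log(x_0) + (mu - sigma^2/2) t + sigma B_t and hence X_t = x_0 * exp((mu - sigma^2/2) t + sigma B_t).
With mu = 1/2, sigma = 8, x_0 = 8, this gives:
  X_t = 8 * exp((-63/2) * t + (8) * B_t).
Since sigma*B_t ~ Normal(0, sigma^2 t), E[exp(sigma*B_t)] = exp(sigma^2 t / 2); so E[X_t] = x_0 * exp((mu - sigma^2/2) t) * exp(sigma^2 t / 2) = x_0 * exp(mu t) = 8*exp(t/2).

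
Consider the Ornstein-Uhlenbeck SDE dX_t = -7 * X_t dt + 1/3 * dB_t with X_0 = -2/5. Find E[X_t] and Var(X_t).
E[X_t] = -2*exp(-7*t)/5; Var(X_t) = 1/126 - exp(-14*t)/126

The OU SDE dX = -theta X dt + sigma dB admits the integrating factor exp(theta t): d(exp(theta t) X_t) = sigma exp(theta t) dB_t. Integrating from 0 to t:
  X_t = x_0 * exp(-theta t) + sigma * int_0^t exp(-theta (t-s)) dB_s.
The Itô integral has mean 0 and (by the Itô isometry) variance sigma^2 * int_0^t exp(-2 theta (t - s)) ds = sigma^2 * (1 - exp(-2 theta t)) / (2 theta).
With theta = 7, sigma = 1/3, x_0 = -2/5:
  E[X_t] = -2/5 * exp(-7 t) = -2*exp(-7*t)/5
  Var(X_t) = (1/3)^2 * (1 - exp(-2*7 t)) / (2 * 7) = 1/126 - exp(-14*t)/126.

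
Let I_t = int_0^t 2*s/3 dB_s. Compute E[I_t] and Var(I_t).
E[I_t] = 0; Var(I_t) = 4*t^3/27

The Itô integral of a deterministic integrand f(s) has mean 0 because each increment f(s) * (B_{s+ds} - B_s) has mean 0. By the Itô isometry:
  Var( int_0^t f(s) dB_s ) = E[ (int_0^t f(s) dB_s)^2 ] = int_0^t f(s)^2 ds.
Here f(s) = 2*s/3, so f(s)^2 = 4*s^2/9. Integrate:
  int_0^t (4*s^2/9) ds = 4*t^3/27.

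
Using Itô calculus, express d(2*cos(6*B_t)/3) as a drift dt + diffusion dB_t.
d(2*cos(6*B_t)/3) = (-12*cos(6*B_t)) dt + (-4*sin(6*B_t)) dB_t

Itô's formula for f(B_t) gives d f(B_t) = f'(B_t) dB_t + (1/2) f''(B_t) dt. Compute derivatives of f(x) = 2*cos(6*x)/3:
  f'(x)  = -4*sin(6*x)
  f''(x) = -24*cos(6*x)
Substitute x = B_t and multiply the f'' term by 1/2:
  drift     = (1/2) * (-24*cos(6*x)) evaluated at B_t = -12*cos(6*B_t)
  diffusion = (-4*sin(6*x)) evaluated at B_t = -4*sin(6*B_t)
Therefore d(2*cos(6*B_t)/3) = (-12*cos(6*B_t)) dt + (-4*sin(6*B_t)) dB_t.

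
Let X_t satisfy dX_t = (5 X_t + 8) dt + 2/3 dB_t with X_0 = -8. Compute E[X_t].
E[X_t] = -32*exp(5*t)/5 - 8/5

Taking expectations and using E[dB_t] = 0, the mean m(t) = E[X_t] satisfies the ODE m'(t) = a m(t) + b with m(0) = x_0. With a = 5, b = 8, x_0 = -8, the solution is
  m(t) = x_0 * exp(a t) + (b/a) * (exp(a t) - 1)
       = (-8) * exp(5 t) + (8/5) * (exp(5 t) - 1)
       = -32*exp(5*t)/5 - 8/5.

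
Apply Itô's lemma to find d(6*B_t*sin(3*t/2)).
d(6*B_t*sin(3*t/2)) = (9*B_t*cos(3*t/2)) dt + (6*sin(3*t/2)) dB_t

Itô's formula for f(t, x): d f(t, B_t) = (f_t + (1/2) f_xx) dt + f_x dB_t. Compute partials of f(t, x) = 6*x*sin(3*t/2):
  f_t(t,x)  = 9*x*cos(3*t/2)
  f_x(t,x)  = 6*sin(3*t/2)
  f_xx(t,x) = 0
Assemble drift = f_t + (1/2) f_xx = 9*x*cos(3*t/2) and diffusion = f_x = 6*sin(3*t/2). Substituting x = B_t:
  d(6*B_t*sin(3*t/2)) = (9*B_t*cos(3*t/2)) dt + (6*sin(3*t/2)) dB_t.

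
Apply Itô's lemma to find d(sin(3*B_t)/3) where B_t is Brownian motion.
d(sin(3*B_t)/3) = (-3*sin(3*B_t)/2) dt + (cos(3*B_t)) dB_t

Itô's formula for f(B_t) gives d f(B_t) = f'(B_t) dB_t + (1/2) f''(B_t) dt. Compute derivatives of f(x) = sin(3*x)/3:
  f'(x)  = cos(3*x)
  f''(x) = -3*sin(3*x)
Substitute x = B_t and multiply the f'' term by 1/2:
  drift     = (1/2) * (-3*sin(3*x)) evaluated at B_t = -3*sin(3*B_t)/2
  diffusion = (cos(3*x)) evaluated at B_t = cos(3*B_t)
Therefore d(sin(3*B_t)/3) = (-3*sin(3*B_t)/2) dt + (cos(3*B_t)) dB_t.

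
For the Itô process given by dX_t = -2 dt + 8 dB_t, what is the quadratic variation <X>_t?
<X>_t = 64*t

For an Itô process dX_t = a(t) dt + b(t) dB_t, the quadratic variation is <X>_t = int_0^t b(s)^2 ds (the drift term does not contribute). Here b(s) = 8, so
  b(s)^2 = 64.
Integrating from 0 to t:
  <X>_t = int_0^t (64) ds = 64*t.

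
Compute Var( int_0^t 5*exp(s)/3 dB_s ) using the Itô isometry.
Var = 25*exp(2*t)/18 - 25/18

The Itô integral of a deterministic integrand f(s) has mean 0 because each increment f(s) * (B_{s+ds} - B_s) has mean 0. By the Itô isometry:
  Var( int_0^t f(s) dB_s ) = E[ (int_0^t f(s) dB_s)^2 ] = int_0^t f(s)^2 ds.
Here f(s) = 5*exp(s)/3, so f(s)^2 = 25*exp(2*s)/9. Integrate:
  int_0^t (25*exp(2*s)/9) ds = 25*exp(2*t)/18 - 25/18.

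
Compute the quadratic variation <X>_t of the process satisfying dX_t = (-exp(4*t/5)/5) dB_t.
<X>_t = exp(8*t/5)/40 - 1/40

For an Itô process dX_t = a(t) dt + b(t) dB_t, the quadratic variation is <X>_t = int_0^t b(s)^2 ds (the drift term does not contribute). Here b(s) = -exp(4*s/5)/5, so
  b(s)^2 = exp(8*s/5)/25.
Integrating from 0 to t:
  <X>_t = int_0^t (exp(8*s/5)/25) ds = exp(8*t/5)/40 - 1/40.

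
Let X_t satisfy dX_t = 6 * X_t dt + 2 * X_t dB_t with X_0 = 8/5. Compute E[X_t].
E[X_t] = 8*exp(6*t)/5

For GBM dX = mu X dt + sigma X dB with X_0 = x_0, apply Itô to Y = log X: dY = (mu - sigma^2/2) dt + sigma dB, so Y_t = log(x_0) + (mu - sigma^2/2) t + sigma B_t and hence X_t = x_0 * exp((mu - sigma^2/2) t + sigma B_t).
With mu = 6, sigma = 2, x_0 = 8/5, this gives:
  X_t = 8/5 * exp((4) * t + (2) * B_t).
Since sigma*B_t ~ Normal(0, sigma^2 t), E[exp(sigma*B_t)] = exp(sigma^2 t / 2); so E[X_t] = x_0 * exp((mu - sigma^2/2) t) * exp(sigma^2 t / 2) = x_0 * exp(mu t) = 8*exp(6*t)/5.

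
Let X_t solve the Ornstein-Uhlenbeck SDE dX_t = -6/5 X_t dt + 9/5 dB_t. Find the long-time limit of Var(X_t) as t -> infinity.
lim Var(X_t) = 27/20

The OU SDE dX = -theta X dt + sigma dB admits the integrating factor exp(theta t): d(exp(theta t) X_t) = sigma exp(theta t) dB_t. Integrating from 0 to t gives X_t = x_0 * exp(-theta t) + sigma * int_0^t exp(-theta (t-s)) dB_s for any initial x_0. The Itô integral has variance (by the Itô isometry) sigma^2 * int_0^t exp(-2 theta (t - s)) ds = sigma^2 * (1 - exp(-2 theta t)) / (2 theta), independent of x_0.
With theta = 6/5, sigma = 9/5:
  Var(X_t) = (9/5)^2 * (1 - exp(-2*6/5 t)) / (2 * 6/5) = 27/20 - 27*exp(-12*t/5)/20.
As t -> infinity, exp(-2*6/5 t) -> 0, so the stationary variance is sigma^2 / (2 theta) = 27/20.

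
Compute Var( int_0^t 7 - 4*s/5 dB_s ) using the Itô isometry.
Var = t*(16*t^2 - 420*t + 3675)/75

The Itô integral of a deterministic integrand f(s) has mean 0 because each increment f(s) * (B_{s+ds} - B_s) has mean 0. By the Itô isometry:
  Var( int_0^t f(s) dB_s ) = E[ (int_0^t f(s) dB_s)^2 ] = int_0^t f(s)^2 ds.
Here f(s) = 7 - 4*s/5, so f(s)^2 = (4*s - 35)^2/25. Integrate:
  int_0^t ((4*s - 35)^2/25) ds = t*(16*t^2 - 420*t + 3675)/75.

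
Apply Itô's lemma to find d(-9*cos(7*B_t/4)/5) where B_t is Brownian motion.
d(-9*cos(7*B_t/4)/5) = (441*cos(7*B_t/4)/160) dt + (63*sin(7*B_t/4)/20) dB_t

Itô's formula for f(B_t) gives d f(B_t) = f'(B_t) dB_t + (1/2) f''(B_t) dt. Compute derivatives of f(x) = -9*cos(7*x/4)/5:
  f'(x)  = 63*sin(7*x/4)/20
  f''(x) = 441*cos(7*x/4)/80
Substitute x = B_t and multiply the f'' term by 1/2:
  drift     = (1/2) * (441*cos(7*x/4)/80) evaluated at B_t = 441*cos(7*B_t/4)/160
  diffusion = (63*sin(7*x/4)/20) evaluated at B_t = 63*sin(7*B_t/4)/20
Therefore d(-9*cos(7*B_t/4)/5) = (441*cos(7*B_t/4)/160) dt + (63*sin(7*B_t/4)/20) dB_t.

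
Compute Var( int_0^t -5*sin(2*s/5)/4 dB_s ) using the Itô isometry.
Var = 25*t/32 - 125*sin(4*t/5)/128

The Itô integral of a deterministic integrand f(s) has mean 0 because each increment f(s) * (B_{s+ds} - B_s) has mean 0. By the Itô isometry:
  Var( int_0^t f(s) dB_s ) = E[ (int_0^t f(s) dB_s)^2 ] = int_0^t f(s)^2 ds.
Here f(s) = -5*sin(2*s/5)/4, so f(s)^2 = 25*sin(2*s/5)^2/16. Integrate:
  int_0^t (25*sin(2*s/5)^2/16) ds = 25*t/32 - 125*sin(4*t/5)/128.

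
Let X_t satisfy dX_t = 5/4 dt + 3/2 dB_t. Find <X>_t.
<X>_t = 9*t/4

For an Itô process dX_t = a(t) dt + b(t) dB_t, the quadratic variation is <X>_t = int_0^t b(s)^2 ds (the drift term does not contribute). Here b(s) = 3/2, so
  b(s)^2 = 9/4.
Integrating from 0 to t:
  <X>_t = int_0^t (9/4) ds = 9*t/4.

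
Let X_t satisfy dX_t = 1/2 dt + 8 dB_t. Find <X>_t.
<X>_t = 64*t

For an Itô process dX_t = a(t) dt + b(t) dB_t, the quadratic variation is <X>_t = int_0^t b(s)^2 ds (the drift term does not contribute). Here b(s) = 8, so
  b(s)^2 = 64.
Integrating from 0 to t:
  <X>_t = int_0^t (64) ds = 64*t.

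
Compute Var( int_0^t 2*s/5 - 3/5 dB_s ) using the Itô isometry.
Var = t*(4*t^2 - 18*t + 27)/75

The Itô integral of a deterministic integrand f(s) has mean 0 because each increment f(s) * (B_{s+ds} - B_s) has mean 0. By the Itô isometry:
  Var( int_0^t f(s) dB_s ) = E[ (int_0^t f(s) dB_s)^2 ] = int_0^t f(s)^2 ds.
Here f(s) = 2*s/5 - 3/5, so f(s)^2 = (2*s - 3)^2/25. Integrate:
  int_0^t ((2*s - 3)^2/25) ds = t*(4*t^2 - 18*t + 27)/75.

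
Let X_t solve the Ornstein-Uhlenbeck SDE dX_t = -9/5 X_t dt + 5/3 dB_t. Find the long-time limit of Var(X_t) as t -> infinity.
lim Var(X_t) = 125/162

The OU SDE dX = -theta X dt + sigma dB admits the integrating factor exp(theta t): d(exp(theta t) X_t) = sigma exp(theta t) dB_t. Integrating from 0 to t gives X_t = x_0 * exp(-theta t) + sigma * int_0^t exp(-theta (t-s)) dB_s for any initial x_0. The Itô integral has variance (by the Itô isometry) sigma^2 * int_0^t exp(-2 theta (t - s)) ds = sigma^2 * (1 - exp(-2 theta t)) / (2 theta), independent of x_0.
With theta = 9/5, sigma = 5/3:
  Var(X_t) = (5/3)^2 * (1 - exp(-2*9/5 t)) / (2 * 9/5) = 125/162 - 125*exp(-18*t/5)/162.
As t -> infinity, exp(-2*9/5 t) -> 0, so the stationary variance is sigma^2 / (2 theta) = 125/162.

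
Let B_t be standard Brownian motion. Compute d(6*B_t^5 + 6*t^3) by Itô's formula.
d(6*B_t^5 + 6*t^3) = (60*B_t^3 + 18*t^2) dt + (30*B_t^4) dB_t

Itô's formula for f(t, x): d f(t, B_t) = (f_t + (1/2) f_xx) dt + f_x dB_t. Compute partials of f(t, x) = 6*t^3 + 6*x^5:
  f_t(t,x)  = 18*t^2
  f_x(t,x)  = 30*x^4
  f_xx(t,x) = 120*x^3
Assemble drift = f_t + (1/2) f_xx = 18*t^2 + 60*x^3 and diffusion = f_x = 30*x^4. Substituting x = B_t:
  d(6*B_t^5 + 6*t^3) = (60*B_t^3 + 18*t^2) dt + (30*B_t^4) dB_t.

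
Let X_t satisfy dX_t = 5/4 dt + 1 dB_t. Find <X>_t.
<X>_t = t

For an Itô process dX_t = a(t) dt + b(t) dB_t, the quadratic variation is <X>_t = int_0^t b(s)^2 ds (the drift term does not contribute). Here b(s) = 1, so
  b(s)^2 = 1.
Integrating from 0 to t:
  <X>_t = int_0^t (1) ds = t.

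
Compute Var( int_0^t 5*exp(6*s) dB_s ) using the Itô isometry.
Var = 25*exp(12*t)/12 - 25/12

The Itô integral of a deterministic integrand f(s) has mean 0 because each increment f(s) * (B_{s+ds} - B_s) has mean 0. By the Itô isometry:
  Var( int_0^t f(s) dB_s ) = E[ (int_0^t f(s) dB_s)^2 ] = int_0^t f(s)^2 ds.
Here f(s) = 5*exp(6*s), so f(s)^2 = 25*exp(12*s). Integrate:
  int_0^t (25*exp(12*s)) ds = 25*exp(12*t)/12 - 25/12.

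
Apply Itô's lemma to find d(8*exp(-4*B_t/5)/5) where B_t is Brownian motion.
d(8*exp(-4*B_t/5)/5) = (64*exp(-4*B_t/5)/125) dt + (-32*exp(-4*B_t/5)/25) dB_t

Itô's formula for f(B_t) gives d f(B_t) = f'(B_t) dB_t + (1/2) f''(B_t) dt. Compute derivatives of f(x) = 8*exp(-4*x/5)/5:
  f'(x)  = -32*exp(-4*x/5)/25
  f''(x) = 128*exp(-4*x/5)/125
Substitute x = B_t and multiply the f'' term by 1/2:
  drift     = (1/2) * (128*exp(-4*x/5)/125) evaluated at B_t = 64*exp(-4*B_t/5)/125
  diffusion = (-32*exp(-4*x/5)/25) evaluated at B_t = -32*exp(-4*B_t/5)/25
Therefore d(8*exp(-4*B_t/5)/5) = (64*exp(-4*B_t/5)/125) dt + (-32*exp(-4*B_t/5)/25) dB_t.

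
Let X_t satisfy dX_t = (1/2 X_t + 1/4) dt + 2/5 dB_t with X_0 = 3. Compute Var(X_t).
Var(X_t) = 4*exp(t)/25 - 4/25

The variance V(t) = Var(X_t) satisfies V'(t) = 2 a V(t) + c^2 with V(0) = 0 (drift coefficient is linear in X, diffusion is constant). With a = 1/2, c = 2/5, the solution is
  V(t) = (c^2 / (2 a)) * (exp(2 a t) - 1)
       = ((2/5)^2 / (2*(1/2))) * (exp(1 t) - 1)
       = 4*exp(t)/25 - 4/25.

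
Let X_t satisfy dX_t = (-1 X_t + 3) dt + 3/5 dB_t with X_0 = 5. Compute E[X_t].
E[X_t] = 3 + 2*exp(-t)

Taking expectations and using E[dB_t] = 0, the mean m(t) = E[X_t] satisfies the ODE m'(t) = a m(t) + b with m(0) = x_0. With a = -1, b = 3, x_0 = 5, the solution is
  m(t) = x_0 * exp(a t) + (b/a) * (exp(a t) - 1)
       = 5 * exp((-1) t) + (3/(-1)) * (exp((-1) t) - 1)
       = 3 + 2*exp(-t).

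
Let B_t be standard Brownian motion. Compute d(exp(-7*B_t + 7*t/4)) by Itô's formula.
d(exp(-7*B_t + 7*t/4)) = (105*exp(-7*B_t + 7*t/4)/4) dt + (-7*exp(-7*B_t + 7*t/4)) dB_t

Itô's formula for f(t, x): d f(t, B_t) = (f_t + (1/2) f_xx) dt + f_x dB_t. Compute partials of f(t, x) = exp(7*t/4 - 7*x):
  f_t(t,x)  = 7*exp(7*t/4 - 7*x)/4
  f_x(t,x)  = -7*exp(7*t/4 - 7*x)
  f_xx(t,x) = 49*exp(7*t/4 - 7*x)
Assemble drift = f_t + (1/2) f_xx = 105*exp(7*t/4 - 7*x)/4 and diffusion = f_x = -7*exp(7*t/4 - 7*x). Substituting x = B_t:
  d(exp(-7*B_t + 7*t/4)) = (105*exp(-7*B_t + 7*t/4)/4) dt + (-7*exp(-7*B_t + 7*t/4)) dB_t.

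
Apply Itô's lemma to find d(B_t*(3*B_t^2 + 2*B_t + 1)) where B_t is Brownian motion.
d(B_t*(3*B_t^2 + 2*B_t + 1)) = (9*B_t + 2) dt + (9*B_t^2 + 4*B_t + 1) dB_t

Itô's formula for f(B_t) gives d f(B_t) = f'(B_t) dB_t + (1/2) f''(B_t) dt. Compute derivatives of f(x) = x*(3*x^2 + 2*x + 1):
  f'(x)  = 9*x^2 + 4*x + 1
  f''(x) = 18*x + 4
Substitute x = B_t and multiply the f'' term by 1/2:
  drift     = (1/2) * (18*x + 4) evaluated at B_t = 9*B_t + 2
  diffusion = (9*x^2 + 4*x + 1) evaluated at B_t = 9*B_t^2 + 4*B_t + 1
Therefore d(B_t*(3*B_t^2 + 2*B_t + 1)) = (9*B_t + 2) dt + (9*B_t^2 + 4*B_t + 1) dB_t.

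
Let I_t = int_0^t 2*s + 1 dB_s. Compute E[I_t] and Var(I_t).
E[I_t] = 0; Var(I_t) = t*(4*t^2 + 6*t + 3)/3

The Itô integral of a deterministic integrand f(s) has mean 0 because each increment f(s) * (B_{s+ds} - B_s) has mean 0. By the Itô isometry:
  Var( int_0^t f(s) dB_s ) = E[ (int_0^t f(s) dB_s)^2 ] = int_0^t f(s)^2 ds.
Here f(s) = 2*s + 1, so f(s)^2 = (2*s + 1)^2. Integrate:
  int_0^t ((2*s + 1)^2) ds = t*(4*t^2 + 6*t + 3)/3.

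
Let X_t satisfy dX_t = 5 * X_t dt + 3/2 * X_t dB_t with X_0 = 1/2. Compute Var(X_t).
Var(X_t) = (exp(9*t/4) - 1)*exp(10*t)/4

For GBM dX = mu X dt + sigma X dB with X_0 = x_0, apply Itô to Y = log X: dY = (mu - sigma^2/2) dt + sigma dB, so Y_t = log(x_0) + (mu - sigma^2/2) t + sigma B_t and hence X_t = x_0 * exp((mu - sigma^2/2) t + sigma B_t).
With mu = 5, sigma = 3/2, x_0 = 1/2, this gives:
  X_t = 1/2 * exp((31/8) * t + (3/2) * B_t).
Since sigma*B_t ~ Normal(0, sigma^2 t), E[exp(sigma*B_t)] = exp(sigma^2 t / 2); so E[X_t] = x_0 * exp((mu - sigma^2/2) t) * exp(sigma^2 t / 2) = x_0 * exp(mu t) = exp(5*t)/2.
Var(X_t) = E[X_t^2] - (E[X_t])^2 = x_0^2 * exp(2 mu t) * (exp(sigma^2 t) - 1) = (exp(9*t/4) - 1)*exp(10*t)/4.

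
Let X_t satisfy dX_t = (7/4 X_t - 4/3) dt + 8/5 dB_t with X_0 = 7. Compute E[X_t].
E[X_t] = 131*exp(7*t/4)/21 + 16/21

Taking expectations and using E[dB_t] = 0, the mean m(t) = E[X_t] satisfies the ODE m'(t) = a m(t) + b with m(0) = x_0. With a = 7/4, b = -4/3, x_0 = 7, the solution is
  m(t) = x_0 * exp(a t) + (b/a) * (exp(a t) - 1)
       = 7 * exp((7/4) t) + ((-4/3)/(7/4)) * (exp((7/4) t) - 1)
       = 131*exp(7*t/4)/21 + 16/21.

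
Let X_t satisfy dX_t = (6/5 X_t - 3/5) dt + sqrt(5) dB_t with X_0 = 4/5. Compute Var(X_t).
Var(X_t) = 25*exp(12*t/5)/12 - 25/12

The variance V(t) = Var(X_t) satisfies V'(t) = 2 a V(t) + c^2 with V(0) = 0 (drift coefficient is linear in X, diffusion is constant). With a = 6/5, c = sqrt(5), the solution is
  V(t) = (c^2 / (2 a)) * (exp(2 a t) - 1)
       = (sqrt(5)^2 / (2*(6/5))) * (exp((12/5) t) - 1)
       = 25*exp(12*t/5)/12 - 25/12.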